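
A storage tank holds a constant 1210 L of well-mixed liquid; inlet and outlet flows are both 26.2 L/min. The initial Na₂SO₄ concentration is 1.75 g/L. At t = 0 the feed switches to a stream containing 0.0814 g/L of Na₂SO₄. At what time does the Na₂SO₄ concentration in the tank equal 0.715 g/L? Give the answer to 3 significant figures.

Transient balance on the dissolved component: V dC/dt = Q(C_in − C), so τ = V/Q = 46.183 min.
C(t) = C_in + (C₀ − C_in) e^(−t/τ). Set C = 0.715 and solve for t:
e^(−t/τ) = (C − C_in)/(C₀ − C_in) = (0.715 − 0.0814)/(1.75 − 0.0814) = 0.37972
t = −τ ln(…) = 46.183 × 0.96832 = 44.720 min.

44.7 min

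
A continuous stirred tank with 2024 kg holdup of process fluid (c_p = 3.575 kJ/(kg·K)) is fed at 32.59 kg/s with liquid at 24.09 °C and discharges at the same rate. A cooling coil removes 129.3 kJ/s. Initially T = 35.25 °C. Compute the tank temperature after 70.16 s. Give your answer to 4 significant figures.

Energy balance: M c_p dT/dt = ṁ c_p (T_in − T) − 129.3.
τ = M/ṁ = 62.1049 s; T_ss = T_in − Q̇/(ṁ c_p) = 24.09 − 129.3/(32.59·3.575) = 22.9802 °C.
This is linear first-order; T(t) = T_ss + (T₀ − T_ss) e^(−t/τ).
T(70.16) = 22.9802 + (12.2698)·e^(−70.16/62.1049) = 22.9802 + (12.2698)·0.323130 = 26.9450 °C.

26.94 °C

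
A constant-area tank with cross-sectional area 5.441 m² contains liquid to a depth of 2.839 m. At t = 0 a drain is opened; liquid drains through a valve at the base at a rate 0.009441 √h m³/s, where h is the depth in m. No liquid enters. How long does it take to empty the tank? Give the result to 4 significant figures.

A dh/dt = −Q_out = −0.009441 √h.
∫ h^(−1/2) dh = −(0.009441/A) ∫ dt, giving 2√h = 2√h₀ − (0.009441/A) t.
Tank is empty when √h = 0: t_empty = 2A√h₀/0.009441.
t_empty = 2·5.441·√2.839/0.009441 = 10.8820·1.68493/0.009441 = 1942.11 s.

1942 s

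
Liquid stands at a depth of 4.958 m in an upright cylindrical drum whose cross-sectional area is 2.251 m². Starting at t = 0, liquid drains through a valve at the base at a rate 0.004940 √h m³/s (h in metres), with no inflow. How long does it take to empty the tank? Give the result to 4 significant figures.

A dh/dt = −Q_out = −0.004940 √h.
Separate and integrate: 2(√h − √h₀) = −(0.004940/A) t.
Set h = 0: 2√h₀ = (0.004940/A) t_empty ⇒ t_empty = 2A√h₀/0.004940.
t_empty = 2·2.251·√4.958/0.004940 = 4.50200·2.22666/0.004940 = 2029.23 s.

2029 s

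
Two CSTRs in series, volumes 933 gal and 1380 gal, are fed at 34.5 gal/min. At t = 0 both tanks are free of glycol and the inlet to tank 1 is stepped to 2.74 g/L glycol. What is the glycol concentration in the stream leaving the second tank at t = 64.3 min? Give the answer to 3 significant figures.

1.58 g/L

Each tank obeys Vᵢ dCᵢ/dt = Q(Cᵢ₋₁ − Cᵢ), so τᵢ = Vᵢ/Q.
τ₁ = 933/34.5 = 27.043 min; τ₂ = 1380/34.5 = 40.000 min.
Tank 1: C₁ = C_in(1 − e^(−t/τ₁)). Tank 2 (τ₁ ≠ τ₂): C₂ = C_in[1 − (τ₁ e^(−t/τ₁) − τ₂ e^(−t/τ₂))/(τ₁ − τ₂)].
At t = 64.3: e^(−t/τ₁) = 0.092768, e^(−t/τ₂) = 0.20039.
C₂ = 2.74·[1 − (27.043·0.092768 − 40.000·0.20039)/(-12.957)] = 2.74·0.57498 = 1.5755 g/L.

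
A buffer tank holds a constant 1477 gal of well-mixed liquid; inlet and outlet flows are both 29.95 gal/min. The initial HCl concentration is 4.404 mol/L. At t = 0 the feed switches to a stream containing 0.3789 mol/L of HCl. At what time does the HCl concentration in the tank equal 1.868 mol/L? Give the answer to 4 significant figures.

Species balance on the tank: V dC/dt = Q(C_in − C), so τ = V/Q = 49.3155 min.
C(t) = C_in + (C₀ − C_in) e^(−t/τ). Set C = 1.868 and solve for t:
e^(−t/τ) = (C − C_in)/(C₀ − C_in) = (1.868 − 0.3789)/(4.404 − 0.3789) = 0.369954
t = −τ ln(…) = 49.3155 × 0.994378 = 49.0383 min.

49.04 min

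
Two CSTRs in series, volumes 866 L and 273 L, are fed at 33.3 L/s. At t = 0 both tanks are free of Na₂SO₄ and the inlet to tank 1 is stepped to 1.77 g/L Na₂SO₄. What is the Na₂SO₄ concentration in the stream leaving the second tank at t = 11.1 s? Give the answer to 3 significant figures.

0.294 g/L

Species balance on tank i: dCᵢ/dt = (Cᵢ₋₁ − Cᵢ)/τᵢ with τᵢ = Vᵢ/Q.
τ₁ = 866/33.3 = 26.006 s; τ₂ = 273/33.3 = 8.1982 s.
Tank 1: C₁ = C_in(1 − e^(−t/τ₁)). Tank 2 (τ₁ ≠ τ₂): C₂ = C_in[1 − (τ₁ e^(−t/τ₁) − τ₂ e^(−t/τ₂))/(τ₁ − τ₂)].
At t = 11.1: e^(−t/τ₁) = 0.65258, e^(−t/τ₂) = 0.25822.
C₂ = 1.77·[1 − (26.006·0.65258 − 8.1982·0.25822)/(17.808)] = 1.77·0.16587 = 0.29359 g/L.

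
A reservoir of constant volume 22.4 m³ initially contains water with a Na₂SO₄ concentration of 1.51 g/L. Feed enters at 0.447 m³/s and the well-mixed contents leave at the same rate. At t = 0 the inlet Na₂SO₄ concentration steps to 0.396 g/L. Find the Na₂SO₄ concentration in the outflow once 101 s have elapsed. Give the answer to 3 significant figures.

Unsteady species balance (constant V, well mixed): V dC/dt = Q(C_in − C).
So dC/dt = (C_in − C)/τ with τ = V/Q = 22.4/0.447 = 50.112 s.
This is linear first-order; C(t) = C_in + (C₀ − C_in) e^(−t/τ).
C(101) = 0.396 + (1.51 − 0.396)·e^(−101/50.112) = 0.396 + (1.1140)·0.13325 = 0.54445 g/L.

0.544 g/L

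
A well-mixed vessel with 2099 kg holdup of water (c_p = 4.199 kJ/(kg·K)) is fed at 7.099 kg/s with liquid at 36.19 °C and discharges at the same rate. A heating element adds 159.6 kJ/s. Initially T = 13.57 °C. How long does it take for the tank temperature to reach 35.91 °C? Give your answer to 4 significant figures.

473.8 s

M c_p dT/dt = ṁ c_p (T_in − T) + Q̇.
τ = M/ṁ = 295.675 s; T_ss = T_in + Q̇/(ṁ c_p) = 41.5441 °C.
T(t) = T_ss + (T₀ − T_ss) e^(−t/τ). Set T = 35.91:
e^(−t/τ) = (35.91 − 41.5441)/(13.57 − 41.5441) = 0.201405
t = −295.675 · ln(0.201405) = 473.801 s.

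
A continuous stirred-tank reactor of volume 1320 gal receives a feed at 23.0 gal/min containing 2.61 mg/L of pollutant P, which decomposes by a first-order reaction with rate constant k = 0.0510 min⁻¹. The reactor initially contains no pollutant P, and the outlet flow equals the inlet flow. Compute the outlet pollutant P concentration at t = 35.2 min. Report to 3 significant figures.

0.605 mg/L

Accumulation = in − out − consumed: V dC/dt = Q C_in − Q C − k V C.
This is linear with rate a = Q/V + k = 0.068424 min⁻¹.
C_ss = Q C_in/(Q + kV) = 0.66464 mg/L; C(t) = C_ss + (C₀ − C_ss) e^(−a t).
C(35.2) = 0.66464 + (-0.66464)·e^(−0.068424·35.2) = 0.66464 + (-0.66464)·0.089947 = 0.60485 mg/L.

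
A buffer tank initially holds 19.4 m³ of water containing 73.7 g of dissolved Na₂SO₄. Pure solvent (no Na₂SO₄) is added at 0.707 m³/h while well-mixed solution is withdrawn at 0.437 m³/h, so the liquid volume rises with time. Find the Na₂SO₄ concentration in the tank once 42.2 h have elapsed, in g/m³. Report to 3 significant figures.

Total volume: dV/dt = Q_in − Q_out = 0.27000 m³/h, so V(t) = 19.4 + 0.27000 t and V(42.2) = 30.794 m³.
Solute balance: dm/dt = 0 − Q_out C = −Q_out m/V(t).
Separate: dm/m = −Q_out dt/V(t) ⇒ ln(m/m₀) = −(Q_out/(Q_in−Q_out)) ln(V/V₀).
m = m₀ (V₀/V)^(Q_out/(Q_in−Q_out)) = 73.7 × (19.4/30.794)^(1.6185) = 34.889 g.
C = m/V = 34.889/30.794 = 1.1330 g/m³.

1.13 g/m³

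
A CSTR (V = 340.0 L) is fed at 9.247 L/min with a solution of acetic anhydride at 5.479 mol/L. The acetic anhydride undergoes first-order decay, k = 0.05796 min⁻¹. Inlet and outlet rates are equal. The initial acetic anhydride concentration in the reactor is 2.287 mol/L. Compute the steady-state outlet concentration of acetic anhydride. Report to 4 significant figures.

Species balance: V dC/dt = Q C_in − Q C − k V C.
At steady state: 0 = Q C_in − (Q + kV) C_ss, so C_ss = Q C_in/(Q + kV).
C_ss = 9.247·5.479/(9.247 + 0.05796·340.0) = 50.6643/28.9534 = 1.74986 mol/L.

1.750 mol/L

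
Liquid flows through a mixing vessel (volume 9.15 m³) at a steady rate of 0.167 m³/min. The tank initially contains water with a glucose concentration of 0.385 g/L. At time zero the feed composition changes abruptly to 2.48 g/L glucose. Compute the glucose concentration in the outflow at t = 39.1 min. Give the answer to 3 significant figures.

Accumulation = in − out for the solute gives V dC/dt = Q(C_in − C).
Rewrite as dC/dt + C/τ = C_in/τ, τ = V/Q = 54.790 min.
Solution: C(t) = C_in + (C₀ − C_in) e^(−t/τ).
C(39.1) = 2.48 + (0.385 − 2.48)·e^(−39.1/54.790) = 2.48 + (-2.0950)·0.48986 = 1.4537 g/L.

1.45 g/L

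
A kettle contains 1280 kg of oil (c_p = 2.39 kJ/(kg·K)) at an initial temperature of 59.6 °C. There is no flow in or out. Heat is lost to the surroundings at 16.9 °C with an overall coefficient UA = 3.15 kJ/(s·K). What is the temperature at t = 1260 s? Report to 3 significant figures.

28.6 °C

Heat balance on the well-mixed liquid: M c_p dT/dt = −UA(T − T_amb).
dT/dt = (T_ss − T)/τ with T_ss = T_amb = 16.900 °C, τ = M c_p/UA = 1280·2.39/3.15 = 971.17 s.
Integrating: T(t) = T_ss + (T₀ − T_ss) e^(−t/τ).
T(1260) = 16.900 + (42.700)·0.27324 = 28.567 °C.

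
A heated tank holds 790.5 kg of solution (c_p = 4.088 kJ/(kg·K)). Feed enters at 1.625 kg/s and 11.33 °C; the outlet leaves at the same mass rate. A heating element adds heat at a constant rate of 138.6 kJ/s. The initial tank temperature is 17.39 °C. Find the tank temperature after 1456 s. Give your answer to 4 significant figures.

31.45 °C

Heat balance on the well-mixed liquid: M c_p dT/dt = ṁ c_p (T_in − T) + 138.6.
τ = M/ṁ = 486.462 s; T_ss = T_in + Q̇/(ṁ c_p) = 11.33 + 138.6/(1.625·4.088) = 32.1941 °C.
Solution: T(t) = T_ss + (T₀ − T_ss) e^(−t/τ).
T(1456) = 32.1941 + (-14.8041)·e^(−1456/486.462) = 32.1941 + (-14.8041)·0.0501347 = 31.4519 °C.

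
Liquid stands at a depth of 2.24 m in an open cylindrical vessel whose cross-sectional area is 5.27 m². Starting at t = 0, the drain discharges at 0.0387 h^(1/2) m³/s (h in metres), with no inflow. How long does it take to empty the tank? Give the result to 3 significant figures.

408 s

Volume balance on the tank: A dh/dt = −0.0387 √h.
∫ h^(−1/2) dh = −(0.0387/A) ∫ dt, giving 2√h = 2√h₀ − (0.0387/A) t.
Tank is empty when √h = 0: t_empty = 2A√h₀/0.0387.
t_empty = 2·5.27·√2.24/0.0387 = 10.540·1.4967/0.0387 = 407.62 s.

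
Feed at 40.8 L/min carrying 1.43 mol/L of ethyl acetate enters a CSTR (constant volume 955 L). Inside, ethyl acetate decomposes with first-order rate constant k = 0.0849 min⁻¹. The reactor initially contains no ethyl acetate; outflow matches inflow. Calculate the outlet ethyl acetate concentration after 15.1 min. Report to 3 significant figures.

Accumulation = in − out − consumed: V dC/dt = Q C_in − Q C − k V C.
dC/dt = (Q/V) C_in − (Q/V + k) C; effective rate a = Q/V + k = 0.042723 + 0.0849 = 0.12762 min⁻¹.
C_ss = Q C_in/(Q + kV) = 0.47870 mol/L; C(t) = C_ss + (C₀ − C_ss) e^(−a t).
C(15.1) = 0.47870 + (-0.47870)·e^(−0.12762·15.1) = 0.47870 + (-0.47870)·0.14557 = 0.40902 mol/L.

0.409 mol/L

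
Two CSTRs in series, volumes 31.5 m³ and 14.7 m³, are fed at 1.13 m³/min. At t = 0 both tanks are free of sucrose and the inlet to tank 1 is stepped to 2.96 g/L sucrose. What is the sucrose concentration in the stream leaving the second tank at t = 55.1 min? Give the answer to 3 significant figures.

2.23 g/L

Each tank obeys Vᵢ dCᵢ/dt = Q(Cᵢ₋₁ − Cᵢ), so τᵢ = Vᵢ/Q.
τ₁ = 31.5/1.13 = 27.876 min; τ₂ = 14.7/1.13 = 13.009 min.
Solving the cascade with C₁(0)=C₂(0)=0 gives C₂(t) = C_in[1 − (τ₁ e^(−t/τ₁) − τ₂ e^(−t/τ₂))/(τ₁ − τ₂)].
At t = 55.1: e^(−t/τ₁) = 0.13854, e^(−t/τ₂) = 0.014471.
C₂ = 2.96·[1 − (27.876·0.13854 − 13.009·0.014471)/(14.867)] = 2.96·0.75290 = 2.2286 g/L.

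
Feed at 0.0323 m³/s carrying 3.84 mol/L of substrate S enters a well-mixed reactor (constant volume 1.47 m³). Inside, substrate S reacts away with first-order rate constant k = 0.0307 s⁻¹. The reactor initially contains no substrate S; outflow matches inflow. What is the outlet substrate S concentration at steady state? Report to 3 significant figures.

1.60 mol/L

Species balance: V dC/dt = Q C_in − Q C − k V C.
Steady state (dC/dt = 0): C_ss = Q C_in/(Q + kV) = C_in/(1 + kV/Q).
C_ss = 0.0323·3.84/(0.0323 + 0.0307·1.47) = 0.12403/0.077429 = 1.6019 mol/L.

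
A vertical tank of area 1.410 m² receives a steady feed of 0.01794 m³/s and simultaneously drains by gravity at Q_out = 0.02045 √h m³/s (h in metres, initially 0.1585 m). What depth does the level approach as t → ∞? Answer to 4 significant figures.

Level balance: A dh/dt = 0.01794 − 0.02045 √h. Setting dh/dt = 0:
Q_in = 0.02045 √h_ss ⇒ √h_ss = 0.01794/0.02045 = 0.877262.
h_ss = 0.877262² = 0.769588 m. (Since h₀ = 0.1585 m < h_ss, the level will rise toward this value.)

0.7696 m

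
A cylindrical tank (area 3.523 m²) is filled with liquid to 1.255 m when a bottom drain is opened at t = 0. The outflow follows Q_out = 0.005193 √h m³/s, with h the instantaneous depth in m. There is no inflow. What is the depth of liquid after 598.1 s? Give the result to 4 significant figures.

With no inflow, A dh/dt = −0.005193 √h.
This is separable: 2 d(√h)/dt = −0.005193/A, so √h = √h₀ − (0.005193/(2A)) t.
√h = √1.255 − 0.005193·598.1/(2·3.523) = 1.12027 − 0.440808 = 0.679460.
h = 0.679460² = 0.461666 m.

0.4617 m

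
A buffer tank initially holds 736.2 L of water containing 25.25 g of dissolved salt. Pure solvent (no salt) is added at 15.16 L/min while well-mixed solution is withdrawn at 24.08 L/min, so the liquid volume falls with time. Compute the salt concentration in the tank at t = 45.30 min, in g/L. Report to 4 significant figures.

Total volume: dV/dt = Q_in − Q_out = -8.92000 L/min, so V(t) = 736.2 − 8.92000 t and V(45.30) = 332.124 L.
Species balance (pure solvent in): dm/dt = −Q_out · m/V(t).
Separate: dm/m = −Q_out dt/V(t) ⇒ ln(m/m₀) = −(Q_out/(Q_in−Q_out)) ln(V/V₀).
m = m₀ (V₀/V)^(Q_out/(Q_in−Q_out)) = 25.25 × (736.2/332.124)^(-2.69955) = 2.94468 g.
C = m/V = 2.94468/332.124 = 0.00886621 g/L.

0.008866 g/L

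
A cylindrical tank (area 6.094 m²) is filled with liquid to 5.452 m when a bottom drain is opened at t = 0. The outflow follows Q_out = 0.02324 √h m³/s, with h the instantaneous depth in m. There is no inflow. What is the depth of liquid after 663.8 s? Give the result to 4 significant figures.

1.143 m

With no inflow, A dh/dt = −0.02324 √h.
∫ h^(−1/2) dh = −(0.02324/A) ∫ dt, giving 2√h = 2√h₀ − (0.02324/A) t.
√h = √5.452 − 0.02324·663.8/(2·6.094) = 2.33495 − 1.26573 = 1.06922.
h = 1.06922² = 1.14324 m.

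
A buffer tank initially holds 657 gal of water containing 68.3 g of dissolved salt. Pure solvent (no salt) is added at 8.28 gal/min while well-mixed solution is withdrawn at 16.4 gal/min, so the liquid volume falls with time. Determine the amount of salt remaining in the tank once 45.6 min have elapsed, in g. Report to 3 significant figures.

12.8 g

Let m(t) be the amount of salt. Volume: V(t) = V₀ + (Q_in − Q_out) t = 657 − 8.1200 t; V(45.6) = 286.73 gal.
Species balance (pure solvent in): dm/dt = −Q_out · m/V(t).
Separate: dm/m = −Q_out dt/V(t) ⇒ ln(m/m₀) = −(Q_out/(Q_in−Q_out)) ln(V/V₀).
m = m₀ (V₀/V)^(Q_out/(Q_in−Q_out)) = 68.3 × (657/286.73)^(-2.0197) = 12.798 g.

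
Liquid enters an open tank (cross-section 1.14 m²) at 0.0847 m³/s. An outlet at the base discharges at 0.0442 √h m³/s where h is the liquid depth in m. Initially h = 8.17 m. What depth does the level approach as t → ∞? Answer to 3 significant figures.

Level balance: A dh/dt = 0.0847 − 0.0442 √h. Setting dh/dt = 0:
Q_in = 0.0442 √h_ss ⇒ √h_ss = 0.0847/0.0442 = 1.9163.
h_ss = 1.9163² = 3.6722 m. (Since h₀ = 8.17 m > h_ss, the level will fall toward this value.)

3.67 m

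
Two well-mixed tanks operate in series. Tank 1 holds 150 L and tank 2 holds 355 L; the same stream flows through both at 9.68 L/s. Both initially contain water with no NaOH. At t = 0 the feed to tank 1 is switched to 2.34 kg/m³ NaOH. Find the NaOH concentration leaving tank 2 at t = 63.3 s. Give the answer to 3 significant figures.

1.65 kg/m³

Each tank obeys Vᵢ dCᵢ/dt = Q(Cᵢ₋₁ − Cᵢ), so τᵢ = Vᵢ/Q.
τ₁ = 150/9.68 = 15.496 s; τ₂ = 355/9.68 = 36.674 s.
Solving the cascade with C₁(0)=C₂(0)=0 gives C₂(t) = C_in[1 − (τ₁ e^(−t/τ₁) − τ₂ e^(−t/τ₂))/(τ₁ − τ₂)].
At t = 63.3: e^(−t/τ₁) = 0.016824, e^(−t/τ₂) = 0.17799.
C₂ = 2.34·[1 − (15.496·0.016824 − 36.674·0.17799)/(-21.178)] = 2.34·0.70409 = 1.6476 kg/m³.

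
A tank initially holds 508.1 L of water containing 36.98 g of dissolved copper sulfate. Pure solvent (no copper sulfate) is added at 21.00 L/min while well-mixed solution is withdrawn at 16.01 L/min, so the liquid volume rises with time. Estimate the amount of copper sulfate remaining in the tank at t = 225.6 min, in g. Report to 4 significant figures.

0.8719 g

Total volume: dV/dt = Q_in − Q_out = 4.99000 L/min, so V(t) = 508.1 + 4.99000 t and V(225.6) = 1633.84 L.
Solute balance: dm/dt = 0 − Q_out C = −Q_out m/V(t).
Separate: dm/m = −Q_out dt/V(t) ⇒ ln(m/m₀) = −(Q_out/(Q_in−Q_out)) ln(V/V₀).
m = m₀ (V₀/V)^(Q_out/(Q_in−Q_out)) = 36.98 × (508.1/1633.84)^(3.20842) = 0.871888 g.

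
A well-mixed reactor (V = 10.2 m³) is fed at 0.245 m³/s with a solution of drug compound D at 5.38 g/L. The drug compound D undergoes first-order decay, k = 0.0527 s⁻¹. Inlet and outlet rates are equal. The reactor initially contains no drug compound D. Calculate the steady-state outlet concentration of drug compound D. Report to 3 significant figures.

V dC/dt = Q(C_in − C) − k V C.
Steady state (dC/dt = 0): C_ss = Q C_in/(Q + kV) = C_in/(1 + kV/Q).
C_ss = 0.245·5.38/(0.245 + 0.0527·10.2) = 1.3181/0.78254 = 1.6844 g/L.

1.68 g/L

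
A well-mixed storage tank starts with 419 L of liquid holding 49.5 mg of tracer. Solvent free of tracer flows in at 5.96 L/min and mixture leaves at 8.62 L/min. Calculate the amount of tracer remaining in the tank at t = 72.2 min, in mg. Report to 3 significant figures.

6.79 mg

Total volume: dV/dt = Q_in − Q_out = -2.6600 L/min, so V(t) = 419 − 2.6600 t and V(72.2) = 226.95 L.
Solute balance: dm/dt = 0 − Q_out C = −Q_out m/V(t).
Separate: dm/m = −Q_out dt/V(t) ⇒ ln(m/m₀) = −(Q_out/(Q_in−Q_out)) ln(V/V₀).
m = m₀ (V₀/V)^(Q_out/(Q_in−Q_out)) = 49.5 × (419/226.95)^(-3.2406) = 6.7869 mg.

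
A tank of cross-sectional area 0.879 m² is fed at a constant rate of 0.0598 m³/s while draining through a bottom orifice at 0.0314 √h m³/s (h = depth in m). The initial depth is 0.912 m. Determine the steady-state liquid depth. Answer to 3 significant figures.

Level balance: A dh/dt = 0.0598 − 0.0314 √h. Setting dh/dt = 0:
Q_in = 0.0314 √h_ss ⇒ √h_ss = 0.0598/0.0314 = 1.9045.
h_ss = 1.9045² = 3.6270 m. (Since h₀ = 0.912 m < h_ss, the level will rise toward this value.)

3.63 m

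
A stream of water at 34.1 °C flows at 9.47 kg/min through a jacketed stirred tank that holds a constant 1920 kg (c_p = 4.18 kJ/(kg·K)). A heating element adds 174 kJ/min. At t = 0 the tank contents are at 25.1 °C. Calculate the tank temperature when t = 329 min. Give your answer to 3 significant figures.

M c_p dT/dt = ṁ c_p (T_in − T) + Q̇.
τ = M/ṁ = 202.75 min; T_ss = T_in + Q̇/(ṁ c_p) = 34.1 + 174/(9.47·4.18) = 38.496 °C.
This is linear first-order; T(t) = T_ss + (T₀ − T_ss) e^(−t/τ).
T(329) = 38.496 + (-13.396)·e^(−329/202.75) = 38.496 + (-13.396)·0.19736 = 35.852 °C.

35.9 °C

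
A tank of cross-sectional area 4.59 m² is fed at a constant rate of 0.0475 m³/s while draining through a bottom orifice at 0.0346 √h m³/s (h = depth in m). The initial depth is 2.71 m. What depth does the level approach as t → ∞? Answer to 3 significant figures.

Level balance: A dh/dt = 0.0475 − 0.0346 √h. Setting dh/dt = 0:
Q_in = 0.0346 √h_ss ⇒ √h_ss = 0.0475/0.0346 = 1.3728.
h_ss = 1.3728² = 1.8847 m. (Since h₀ = 2.71 m > h_ss, the level will fall toward this value.)

1.88 m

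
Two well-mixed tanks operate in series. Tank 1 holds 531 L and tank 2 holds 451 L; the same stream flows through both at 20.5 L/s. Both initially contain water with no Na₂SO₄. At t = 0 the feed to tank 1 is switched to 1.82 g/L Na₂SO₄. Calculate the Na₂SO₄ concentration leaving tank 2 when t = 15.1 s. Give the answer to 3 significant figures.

Species balance on tank i: dCᵢ/dt = (Cᵢ₋₁ − Cᵢ)/τᵢ with τᵢ = Vᵢ/Q.
τ₁ = 531/20.5 = 25.902 s; τ₂ = 451/20.5 = 22.000 s.
Solving the cascade with C₁(0)=C₂(0)=0 gives C₂(t) = C_in[1 − (τ₁ e^(−t/τ₁) − τ₂ e^(−t/τ₂))/(τ₁ − τ₂)].
At t = 15.1: e^(−t/τ₁) = 0.55825, e^(−t/τ₂) = 0.50340.
C₂ = 1.82·[1 − (25.902·0.55825 − 22.000·0.50340)/(3.9024)] = 1.82·0.13258 = 0.24130 g/L.

0.241 g/L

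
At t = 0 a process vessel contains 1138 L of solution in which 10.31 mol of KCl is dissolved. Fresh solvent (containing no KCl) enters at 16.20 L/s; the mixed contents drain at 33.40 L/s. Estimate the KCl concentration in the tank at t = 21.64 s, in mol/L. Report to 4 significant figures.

0.006239 mol/L

Total volume: dV/dt = Q_in − Q_out = -17.2000 L/s, so V(t) = 1138 − 17.2000 t and V(21.64) = 765.792 L.
No KCl enters, so dm/dt = −Q_out · (m/V).
Separate: dm/m = −Q_out dt/V(t) ⇒ ln(m/m₀) = −(Q_out/(Q_in−Q_out)) ln(V/V₀).
m = m₀ (V₀/V)^(Q_out/(Q_in−Q_out)) = 10.31 × (1138/765.792)^(-1.94186) = 4.77747 mol.
C = m/V = 4.77747/765.792 = 0.00623860 mol/L.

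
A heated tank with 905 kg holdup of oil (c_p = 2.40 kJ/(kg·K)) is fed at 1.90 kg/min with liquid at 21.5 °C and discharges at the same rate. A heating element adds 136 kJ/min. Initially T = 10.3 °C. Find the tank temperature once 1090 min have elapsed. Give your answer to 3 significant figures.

Energy balance: M c_p dT/dt = ṁ c_p (T_in − T) + 136.
Rearrange: dT/dt = (T_ss − T)/τ with τ = M/ṁ = 476.32 min and T_ss = T_in + Q̇/(ṁ c_p) = 51.325 °C.
Integrating: T(t) = T_ss + (T₀ − T_ss) e^(−t/τ).
T(1090) = 51.325 + (-41.025)·e^(−1090/476.32) = 51.325 + (-41.025)·0.10143 = 47.163 °C.

47.2 °C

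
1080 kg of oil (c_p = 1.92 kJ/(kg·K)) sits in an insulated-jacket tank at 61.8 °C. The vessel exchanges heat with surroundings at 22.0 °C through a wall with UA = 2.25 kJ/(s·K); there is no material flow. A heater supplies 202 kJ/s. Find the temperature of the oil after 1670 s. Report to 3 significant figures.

Lumped-capacitance energy balance: M c_p dT/dt = UA(T_amb − T) + Q̇.
dT/dt = (T_ss − T)/τ with T_ss = T_amb + Q̇/UA = 22.0 + 202/2.25 = 111.78 °C, τ = M c_p/UA = 1080·1.92/2.25 = 921.60 s.
Integrating: T(t) = T_ss + (T₀ − T_ss) e^(−t/τ).
T(1670) = 111.78 + (-49.978)·0.16332 = 103.62 °C.

104 °C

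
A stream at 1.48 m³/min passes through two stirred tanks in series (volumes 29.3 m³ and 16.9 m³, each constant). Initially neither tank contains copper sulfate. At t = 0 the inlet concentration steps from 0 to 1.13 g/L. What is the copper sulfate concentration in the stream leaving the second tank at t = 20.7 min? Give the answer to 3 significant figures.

0.443 g/L

Each tank obeys Vᵢ dCᵢ/dt = Q(Cᵢ₋₁ − Cᵢ), so τᵢ = Vᵢ/Q.
τ₁ = 29.3/1.48 = 19.797 min; τ₂ = 16.9/1.48 = 11.419 min.
Tank 1: C₁ = C_in(1 − e^(−t/τ₁)). Tank 2 (τ₁ ≠ τ₂): C₂ = C_in[1 − (τ₁ e^(−t/τ₁) − τ₂ e^(−t/τ₂))/(τ₁ − τ₂)].
At t = 20.7: e^(−t/τ₁) = 0.35148, e^(−t/τ₂) = 0.16320.
C₂ = 1.13·[1 − (19.797·0.35148 − 11.419·0.16320)/(8.3784)] = 1.13·0.39191 = 0.44286 g/L.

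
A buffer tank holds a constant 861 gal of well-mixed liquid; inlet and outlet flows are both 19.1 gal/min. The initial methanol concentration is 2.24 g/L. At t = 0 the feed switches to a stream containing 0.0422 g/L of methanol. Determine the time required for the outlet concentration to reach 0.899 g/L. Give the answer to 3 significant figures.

42.5 min

Species balance: V dC/dt = Q(C_in − C) ⇒ τ = V/Q = 45.079 min.
C(t) = C_in + (C₀ − C_in) e^(−t/τ). Set C = 0.899 and solve for t:
e^(−t/τ) = (C − C_in)/(C₀ − C_in) = (0.899 − 0.0422)/(2.24 − 0.0422) = 0.38984
t = −τ ln(…) = 45.079 × 0.94201 = 42.464 min.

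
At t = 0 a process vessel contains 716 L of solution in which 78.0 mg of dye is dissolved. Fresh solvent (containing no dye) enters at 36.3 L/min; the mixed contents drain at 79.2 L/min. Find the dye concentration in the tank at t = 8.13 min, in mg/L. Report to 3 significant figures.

0.0619 mg/L

Total volume: dV/dt = Q_in − Q_out = -42.900 L/min, so V(t) = 716 − 42.900 t and V(8.13) = 367.22 L.
No dye enters, so dm/dt = −Q_out · (m/V).
dm/m = −Q_out dt/(V₀ − 42.900 t); integrating gives ln(m/m₀) = −(Q_out/(Q_in−Q_out)) ln(V/V₀).
m = m₀ (V₀/V)^(Q_out/(Q_in−Q_out)) = 78.0 × (716/367.22)^(-1.8462) = 22.737 mg.
C = m/V = 22.737/367.22 = 0.061917 mg/L.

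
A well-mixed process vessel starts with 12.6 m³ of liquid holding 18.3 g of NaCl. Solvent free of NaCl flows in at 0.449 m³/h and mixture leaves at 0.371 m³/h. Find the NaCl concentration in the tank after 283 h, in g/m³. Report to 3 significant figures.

0.00428 g/m³

Total volume: dV/dt = Q_in − Q_out = 0.078000 m³/h, so V(t) = 12.6 + 0.078000 t and V(283) = 34.674 m³.
No NaCl enters, so dm/dt = −Q_out · (m/V).
dm/m = −Q_out dt/(V₀ + 0.078000 t); integrating gives ln(m/m₀) = −(Q_out/(Q_in−Q_out)) ln(V/V₀).
m = m₀ (V₀/V)^(Q_out/(Q_in−Q_out)) = 18.3 × (12.6/34.674)^(4.7564) = 0.14838 g.
C = m/V = 0.14838/34.674 = 0.0042793 g/m³.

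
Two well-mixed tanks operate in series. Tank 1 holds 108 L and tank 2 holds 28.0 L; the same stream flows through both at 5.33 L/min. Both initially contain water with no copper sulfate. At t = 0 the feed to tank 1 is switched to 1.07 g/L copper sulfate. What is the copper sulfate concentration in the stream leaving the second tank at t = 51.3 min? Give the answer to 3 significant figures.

Time constants: τᵢ = Vᵢ/Q for each well-mixed tank.
τ₁ = 108/5.33 = 20.263 min; τ₂ = 28.0/5.33 = 5.2533 min.
Tank 1: C₁ = C_in(1 − e^(−t/τ₁)). Tank 2 (τ₁ ≠ τ₂): C₂ = C_in[1 − (τ₁ e^(−t/τ₁) − τ₂ e^(−t/τ₂))/(τ₁ − τ₂)].
At t = 51.3: e^(−t/τ₁) = 0.079520, e^(−t/τ₂) = 5.7408e-05.
C₂ = 1.07·[1 − (20.263·0.079520 − 5.2533·5.7408e-05)/(15.009)] = 1.07·0.89267 = 0.95516 g/L.

0.955 g/L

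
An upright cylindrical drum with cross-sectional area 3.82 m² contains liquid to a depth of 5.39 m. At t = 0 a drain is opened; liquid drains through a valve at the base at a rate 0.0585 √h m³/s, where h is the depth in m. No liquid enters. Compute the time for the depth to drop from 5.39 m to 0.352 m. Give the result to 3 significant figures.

226 s

Accumulation of liquid (constant cross-section A): A dh/dt = −0.0585 √h.
This is separable: 2 d(√h)/dt = −0.0585/A, so √h = √h₀ − (0.0585/(2A)) t.
t = 2A(√h₀ − √h)/0.0585 = 2·3.82·(√5.39 − √0.352)/0.0585
  = 7.6400 × (2.3216 − 0.59330) / 0.0585 = 225.72 s.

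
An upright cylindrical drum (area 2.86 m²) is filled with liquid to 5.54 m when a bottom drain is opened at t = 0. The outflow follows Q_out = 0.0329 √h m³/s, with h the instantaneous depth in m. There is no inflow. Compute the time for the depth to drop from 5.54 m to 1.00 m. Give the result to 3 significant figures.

235 s

With no inflow, A dh/dt = −0.0329 √h.
Separate and integrate: 2(√h − √h₀) = −(0.0329/A) t.
t = 2A(√h₀ − √h)/0.0329 = 2·2.86·(√5.54 − √1.00)/0.0329
  = 5.7200 × (2.3537 − 1.0000) / 0.0329 = 235.36 s.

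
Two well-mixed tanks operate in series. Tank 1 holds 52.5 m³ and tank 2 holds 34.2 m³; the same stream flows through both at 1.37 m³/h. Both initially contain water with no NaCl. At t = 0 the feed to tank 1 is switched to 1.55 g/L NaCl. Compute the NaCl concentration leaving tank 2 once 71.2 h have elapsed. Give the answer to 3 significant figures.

1.02 g/L

Each tank obeys Vᵢ dCᵢ/dt = Q(Cᵢ₋₁ − Cᵢ), so τᵢ = Vᵢ/Q.
τ₁ = 52.5/1.37 = 38.321 h; τ₂ = 34.2/1.37 = 24.964 h.
Solving the cascade with C₁(0)=C₂(0)=0 gives C₂(t) = C_in[1 − (τ₁ e^(−t/τ₁) − τ₂ e^(−t/τ₂))/(τ₁ − τ₂)].
At t = 71.2: e^(−t/τ₁) = 0.15599, e^(−t/τ₂) = 0.057719.
C₂ = 1.55·[1 − (38.321·0.15599 − 24.964·0.057719)/(13.358)] = 1.55·0.66036 = 1.0236 g/L.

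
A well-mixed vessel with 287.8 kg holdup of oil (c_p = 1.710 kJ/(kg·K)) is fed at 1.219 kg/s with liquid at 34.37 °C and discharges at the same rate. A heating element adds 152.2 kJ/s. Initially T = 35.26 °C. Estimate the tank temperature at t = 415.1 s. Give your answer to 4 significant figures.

94.95 °C

First-law balance (no shaft work): M c_p dT/dt = ṁ c_p (T_in − T) + 152.2.
τ = M/ṁ = 236.095 s; T_ss = T_in + Q̇/(ṁ c_p) = 34.37 + 152.2/(1.219·1.710) = 107.385 °C.
T approaches T_ss exponentially: T(t) = T_ss + (T₀ − T_ss) e^(−t/τ).
T(415.1) = 107.385 + (-72.1255)·e^(−415.1/236.095) = 107.385 + (-72.1255)·0.172357 = 94.9542 °C.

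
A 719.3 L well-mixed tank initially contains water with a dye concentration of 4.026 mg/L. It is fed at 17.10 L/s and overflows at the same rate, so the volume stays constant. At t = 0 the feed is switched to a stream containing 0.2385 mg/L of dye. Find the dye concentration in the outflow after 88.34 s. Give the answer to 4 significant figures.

0.7022 mg/L

Unsteady species balance (constant V, well mixed): V dC/dt = Q(C_in − C).
So dC/dt = (C_in − C)/τ with τ = V/Q = 719.3/17.10 = 42.0643 s.
Solution: C(t) = C_in + (C₀ − C_in) e^(−t/τ).
C(88.34) = 0.2385 + (4.026 − 0.2385)·e^(−88.34/42.0643) = 0.2385 + (3.78750)·0.122442 = 0.702250 mg/L.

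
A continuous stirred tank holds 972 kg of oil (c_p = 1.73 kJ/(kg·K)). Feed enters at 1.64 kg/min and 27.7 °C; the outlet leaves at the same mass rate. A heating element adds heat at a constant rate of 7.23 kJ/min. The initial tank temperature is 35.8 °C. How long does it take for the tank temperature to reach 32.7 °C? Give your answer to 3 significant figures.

484 min

M c_p dT/dt = ṁ c_p (T_in − T) + Q̇.
τ = M/ṁ = 592.68 min; T_ss = T_in + Q̇/(ṁ c_p) = 30.248 °C.
T(t) = T_ss + (T₀ − T_ss) e^(−t/τ). Set T = 32.7:
e^(−t/τ) = (32.7 − 30.248)/(35.8 − 30.248) = 0.44161
t = −592.68 · ln(0.44161) = 484.41 min.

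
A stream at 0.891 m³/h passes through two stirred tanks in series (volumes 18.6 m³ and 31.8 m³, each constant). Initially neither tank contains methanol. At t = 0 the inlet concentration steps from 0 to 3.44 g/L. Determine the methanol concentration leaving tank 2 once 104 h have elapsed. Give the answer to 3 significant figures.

3.02 g/L

Time constants: τᵢ = Vᵢ/Q for each well-mixed tank.
τ₁ = 18.6/0.891 = 20.875 h; τ₂ = 31.8/0.891 = 35.690 h.
Solving the cascade with C₁(0)=C₂(0)=0 gives C₂(t) = C_in[1 − (τ₁ e^(−t/τ₁) − τ₂ e^(−t/τ₂))/(τ₁ − τ₂)].
At t = 104: e^(−t/τ₁) = 0.0068608, e^(−t/τ₂) = 0.054260.
C₂ = 3.44·[1 − (20.875·0.0068608 − 35.690·0.054260)/(-14.815)] = 3.44·0.87895 = 3.0236 g/L.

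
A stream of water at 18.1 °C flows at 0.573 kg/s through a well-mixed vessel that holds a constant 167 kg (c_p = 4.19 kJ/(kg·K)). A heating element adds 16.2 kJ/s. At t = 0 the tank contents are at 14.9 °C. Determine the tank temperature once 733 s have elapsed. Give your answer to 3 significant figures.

24.0 °C

M c_p dT/dt = ṁ c_p (T_in − T) + Q̇.
τ = M/ṁ = 291.45 s; T_ss = T_in + Q̇/(ṁ c_p) = 18.1 + 16.2/(0.573·4.19) = 24.848 °C.
Integrating: T(t) = T_ss + (T₀ − T_ss) e^(−t/τ).
T(733) = 24.848 + (-9.9476)·e^(−733/291.45) = 24.848 + (-9.9476)·0.080861 = 24.043 °C.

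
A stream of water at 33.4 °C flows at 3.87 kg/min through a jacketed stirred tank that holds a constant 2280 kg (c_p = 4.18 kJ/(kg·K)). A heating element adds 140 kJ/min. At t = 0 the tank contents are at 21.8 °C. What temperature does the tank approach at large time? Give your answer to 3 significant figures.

Energy balance: M c_p dT/dt = ṁ c_p (T_in − T) + 140.
At steady state dT/dt = 0 ⇒ T_ss = T_in + Q̇/(ṁ c_p) = 33.4 + 140/(3.87·4.18) = 42.054 °C.

42.1 °C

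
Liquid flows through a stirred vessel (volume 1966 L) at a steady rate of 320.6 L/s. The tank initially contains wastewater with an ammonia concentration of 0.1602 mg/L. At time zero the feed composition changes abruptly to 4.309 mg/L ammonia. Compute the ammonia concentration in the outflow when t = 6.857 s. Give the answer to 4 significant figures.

2.953 mg/L

Transient balance on the dissolved component: V dC/dt = Q(C_in − C).
So dC/dt = (C_in − C)/τ with τ = V/Q = 1966/320.6 = 6.13225 s.
This is linear first-order; C(t) = C_in + (C₀ − C_in) e^(−t/τ).
C(6.857) = 4.309 + (0.1602 − 4.309)·e^(−6.857/6.13225) = 4.309 + (-4.14880)·0.326872 = 2.95287 mg/L.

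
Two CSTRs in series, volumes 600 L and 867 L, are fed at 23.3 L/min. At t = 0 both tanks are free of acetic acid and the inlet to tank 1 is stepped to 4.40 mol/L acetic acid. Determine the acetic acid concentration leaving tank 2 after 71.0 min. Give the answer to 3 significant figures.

Species balance on tank i: dCᵢ/dt = (Cᵢ₋₁ − Cᵢ)/τᵢ with τᵢ = Vᵢ/Q.
τ₁ = 600/23.3 = 25.751 min; τ₂ = 867/23.3 = 37.210 min.
Tank 1: C₁ = C_in(1 − e^(−t/τ₁)). Tank 2 (τ₁ ≠ τ₂): C₂ = C_in[1 − (τ₁ e^(−t/τ₁) − τ₂ e^(−t/τ₂))/(τ₁ − τ₂)].
At t = 71.0: e^(−t/τ₁) = 0.063471, e^(−t/τ₂) = 0.14837.
C₂ = 4.40·[1 − (25.751·0.063471 − 37.210·0.14837)/(-11.459)] = 4.40·0.66086 = 2.9078 mol/L.

2.91 mol/L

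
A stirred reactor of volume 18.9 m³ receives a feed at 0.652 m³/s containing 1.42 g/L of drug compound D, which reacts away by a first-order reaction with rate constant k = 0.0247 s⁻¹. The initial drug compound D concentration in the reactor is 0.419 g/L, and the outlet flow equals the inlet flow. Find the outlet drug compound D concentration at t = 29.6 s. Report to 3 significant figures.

Accumulation = in − out − consumed: V dC/dt = Q C_in − Q C − k V C.
dC/dt = (Q/V) C_in − (Q/V + k) C; effective rate a = Q/V + k = 0.034497 + 0.0247 = 0.059197 s⁻¹.
C_ss = Q C_in/(Q + kV) = 0.82751 g/L; C(t) = C_ss + (C₀ − C_ss) e^(−a t).
C(29.6) = 0.82751 + (-0.40851)·e^(−0.059197·29.6) = 0.82751 + (-0.40851)·0.17338 = 0.75668 g/L.

0.757 g/L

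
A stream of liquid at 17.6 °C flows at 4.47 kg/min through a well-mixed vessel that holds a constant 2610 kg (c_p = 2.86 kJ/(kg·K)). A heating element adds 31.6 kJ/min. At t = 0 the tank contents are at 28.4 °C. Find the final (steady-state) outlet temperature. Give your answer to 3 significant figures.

20.1 °C

Unsteady energy balance on the tank contents: M c_p dT/dt = ṁ c_p (T_in − T) + 31.6.
At steady state dT/dt = 0 ⇒ T_ss = T_in + Q̇/(ṁ c_p) = 17.6 + 31.6/(4.47·2.86) = 20.072 °C.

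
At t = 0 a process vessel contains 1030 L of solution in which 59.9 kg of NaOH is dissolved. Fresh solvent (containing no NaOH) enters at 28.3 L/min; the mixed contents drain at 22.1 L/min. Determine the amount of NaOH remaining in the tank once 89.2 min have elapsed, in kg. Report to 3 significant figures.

12.9 kg

Let m(t) be the amount of NaOH. Volume: V(t) = V₀ + (Q_in − Q_out) t = 1030 + 6.2000 t; V(89.2) = 1583.0 L.
Solute balance: dm/dt = 0 − Q_out C = −Q_out m/V(t).
dm/m = −Q_out dt/(V₀ + 6.2000 t); integrating gives ln(m/m₀) = −(Q_out/(Q_in−Q_out)) ln(V/V₀).
m = m₀ (V₀/V)^(Q_out/(Q_in−Q_out)) = 59.9 × (1030/1583.0)^(3.5645) = 12.945 kg.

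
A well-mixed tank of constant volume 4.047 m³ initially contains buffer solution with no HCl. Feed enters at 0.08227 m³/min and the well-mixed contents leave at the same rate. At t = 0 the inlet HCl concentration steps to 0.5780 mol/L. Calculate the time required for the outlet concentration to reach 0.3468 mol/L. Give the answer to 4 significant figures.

45.07 min

Species balance: V dC/dt = Q(C_in − C) ⇒ τ = V/Q = 49.1917 min.
C(t) = C_in + (C₀ − C_in) e^(−t/τ). Set C = 0.3468 and solve for t:
e^(−t/τ) = (C − C_in)/(C₀ − C_in) = (0.3468 − 0.5780)/(0 − 0.5780) = 0.400000
t = −τ ln(…) = 49.1917 × 0.916291 = 45.0739 min.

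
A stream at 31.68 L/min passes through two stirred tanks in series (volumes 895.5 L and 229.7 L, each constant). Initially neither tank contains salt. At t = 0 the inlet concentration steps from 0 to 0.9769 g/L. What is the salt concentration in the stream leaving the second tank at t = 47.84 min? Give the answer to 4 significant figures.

0.7355 g/L

Each tank obeys Vᵢ dCᵢ/dt = Q(Cᵢ₋₁ − Cᵢ), so τᵢ = Vᵢ/Q.
τ₁ = 895.5/31.68 = 28.2670 min; τ₂ = 229.7/31.68 = 7.25063 min.
Tank 1: C₁ = C_in(1 − e^(−t/τ₁)). Tank 2 (τ₁ ≠ τ₂): C₂ = C_in[1 − (τ₁ e^(−t/τ₁) − τ₂ e^(−t/τ₂))/(τ₁ − τ₂)].
At t = 47.84: e^(−t/τ₁) = 0.184072, e^(−t/τ₂) = 0.00136303.
C₂ = 0.9769·[1 − (28.2670·0.184072 − 7.25063·0.00136303)/(21.0164)] = 0.9769·0.752894 = 0.735502 g/L.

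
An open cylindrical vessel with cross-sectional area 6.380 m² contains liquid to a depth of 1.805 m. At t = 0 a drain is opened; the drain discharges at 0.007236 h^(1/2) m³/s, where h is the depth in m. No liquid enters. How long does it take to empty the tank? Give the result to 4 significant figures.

2369 s

Accumulation of liquid (constant cross-section A): A dh/dt = −0.007236 √h.
∫ h^(−1/2) dh = −(0.007236/A) ∫ dt, giving 2√h = 2√h₀ − (0.007236/A) t.
Tank is empty when √h = 0: t_empty = 2A√h₀/0.007236.
t_empty = 2·6.380·√1.805/0.007236 = 12.7600·1.34350/0.007236 = 2369.14 s.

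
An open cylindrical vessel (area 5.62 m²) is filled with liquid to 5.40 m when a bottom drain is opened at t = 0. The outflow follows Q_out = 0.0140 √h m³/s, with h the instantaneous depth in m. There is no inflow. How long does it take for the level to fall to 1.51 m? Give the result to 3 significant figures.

879 s

A dh/dt = −Q_out = −0.0140 √h.
This is separable: 2 d(√h)/dt = −0.0140/A, so √h = √h₀ − (0.0140/(2A)) t.
t = 2A(√h₀ − √h)/0.0140 = 2·5.62·(√5.40 − √1.51)/0.0140
  = 11.240 × (2.3238 − 1.2288) / 0.0140 = 879.10 s.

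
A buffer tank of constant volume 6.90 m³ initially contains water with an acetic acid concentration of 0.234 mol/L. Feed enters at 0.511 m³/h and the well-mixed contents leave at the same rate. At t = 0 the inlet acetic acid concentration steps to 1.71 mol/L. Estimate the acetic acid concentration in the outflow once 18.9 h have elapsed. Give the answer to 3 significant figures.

Species balance on the tank: V dC/dt = Q(C_in − C).
Rewrite as dC/dt + C/τ = C_in/τ, τ = V/Q = 13.503 h.
Solution: C(t) = C_in + (C₀ − C_in) e^(−t/τ).
C(18.9) = 1.71 + (0.234 − 1.71)·e^(−18.9/13.503) = 1.71 + (-1.4760)·0.24667 = 1.3459 mol/L.

1.35 mol/L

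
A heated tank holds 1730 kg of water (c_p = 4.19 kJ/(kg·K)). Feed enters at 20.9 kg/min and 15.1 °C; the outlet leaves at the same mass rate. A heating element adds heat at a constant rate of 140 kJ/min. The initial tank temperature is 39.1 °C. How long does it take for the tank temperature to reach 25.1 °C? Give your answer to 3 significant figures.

81.2 min

M c_p dT/dt = ṁ c_p (T_in − T) + Q̇.
τ = M/ṁ = 82.775 min; T_ss = T_in + Q̇/(ṁ c_p) = 16.699 °C.
T(t) = T_ss + (T₀ − T_ss) e^(−t/τ). Set T = 25.1:
e^(−t/τ) = (25.1 − 16.699)/(39.1 − 16.699) = 0.37504
t = −82.775 · ln(0.37504) = 81.180 min.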